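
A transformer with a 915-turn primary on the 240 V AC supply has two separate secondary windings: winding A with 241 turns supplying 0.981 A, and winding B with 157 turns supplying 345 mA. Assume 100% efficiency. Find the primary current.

I_p ≈ 0.318 A

V_A = 240 × 241/915 = 63.213 V; V_B = 240 × 157/915 = 41.180 V.
P_out = V_A I_A + V_B I_B = 63.213×0.981 + 41.180×0.345 = 62.012 + 14.207 = 76.219 W.
Ideal ⇒ P_in = P_out, so I_p = P_out/V_p = 76.219/240 = 0.318 A.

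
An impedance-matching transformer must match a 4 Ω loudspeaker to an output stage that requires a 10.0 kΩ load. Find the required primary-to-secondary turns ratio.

N_p/N_s ≈ 50.0

Z_p/Z_s = (N_p/N_s)², so N_p/N_s = √(10000/4) = √2500 = 50.0.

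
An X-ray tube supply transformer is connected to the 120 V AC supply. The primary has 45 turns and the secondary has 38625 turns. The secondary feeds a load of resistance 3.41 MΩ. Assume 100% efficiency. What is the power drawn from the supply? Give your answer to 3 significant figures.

P ≈ 3110 W

V_s = V_p × N_s/N_p = 120 × 38625/45 = 103000 V.
I_s = V_s/R = 103000/(3.41×10^6) = 0.030205 A.
I_p = I_s × N_s/N_p = 0.030205 × 38625/45 = 25.926 A.
P = V_p I_p = 120 × 25.926 = 3110 W.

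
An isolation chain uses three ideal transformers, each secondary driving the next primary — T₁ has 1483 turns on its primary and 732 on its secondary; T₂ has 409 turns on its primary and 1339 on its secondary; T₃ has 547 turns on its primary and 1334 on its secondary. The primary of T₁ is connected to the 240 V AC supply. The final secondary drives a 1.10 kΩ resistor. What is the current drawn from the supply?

I_supply ≈ 3.39 A

After T₁: V = 240.00 × 732/1483 = 118.46 V.
After T₂: V = 118.46 × 1339/409 = 387.83 V.
After T₃: V = 387.83 × 1334/547 = 945.82 V.
I_load = 945.82/1100 = 0.85983 A, so P_out = 945.82 × 0.85983 = 813.24 W.
All ideal ⇒ P_in = P_out, so I_supply = 813.24/240 = 3.39 A.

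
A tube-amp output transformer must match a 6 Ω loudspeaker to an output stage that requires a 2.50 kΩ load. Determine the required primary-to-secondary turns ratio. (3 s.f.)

N_p/N_s ≈ 20.4

Z_p/Z_s = (N_p/N_s)², so N_p/N_s = √(2500/6) = √417 = 20.4.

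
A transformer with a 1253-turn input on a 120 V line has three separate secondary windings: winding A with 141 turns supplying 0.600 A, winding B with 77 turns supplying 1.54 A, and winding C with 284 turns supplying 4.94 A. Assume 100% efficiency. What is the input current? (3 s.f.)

V_A = 120 × 141/1253 = 13.504 V; V_B = 120 × 77/1253 = 7.3743 V; V_C = 120 × 284/1253 = 27.199 V.
P_out = V_A I_A + V_B I_B + V_C I_C = 13.504×0.600 + 7.3743×1.54 + 27.199×4.94 = 8.1022 + 11.356 + 134.36 = 153.82 W.
Ideal ⇒ P_in = P_out, so I_in = P_out/V_in = 153.82/120 = 1.28 A.

I_in ≈ 1.28 A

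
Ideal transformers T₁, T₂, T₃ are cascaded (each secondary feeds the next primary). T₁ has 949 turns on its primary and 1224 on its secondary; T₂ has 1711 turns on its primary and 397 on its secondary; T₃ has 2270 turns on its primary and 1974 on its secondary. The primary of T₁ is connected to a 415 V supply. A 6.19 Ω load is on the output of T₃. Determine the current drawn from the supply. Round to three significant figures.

I_supply ≈ 4.54 A

Secondary of T₁: V = 415.00 × 1224/949 = 535.26 V.
Secondary of T₂: V = 535.26 × 397/1711 = 124.19 V.
Secondary of T₃: V = 124.19 × 1974/2270 = 108.00 V.
I_load = 108.00/6.19 = 17.448 A, so P_out = 108.00 × 17.448 = 1884.3 W.
All ideal ⇒ P_in = P_out, so I_supply = 1884.3/415 = 4.54 A.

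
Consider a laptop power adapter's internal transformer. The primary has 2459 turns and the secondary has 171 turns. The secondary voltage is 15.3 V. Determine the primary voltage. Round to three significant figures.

V_p ≈ 220 V

V_p/V_s = N_p/N_s, so V_p = 15.3 × 2459/171 = 220 V.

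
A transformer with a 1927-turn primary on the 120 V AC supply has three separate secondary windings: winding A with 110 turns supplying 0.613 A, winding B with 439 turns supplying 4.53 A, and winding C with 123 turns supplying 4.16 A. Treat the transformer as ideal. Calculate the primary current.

V_A = 120 × 110/1927 = 6.8500 V; V_B = 120 × 439/1927 = 27.338 V; V_C = 120 × 123/1927 = 7.6596 V.
P_out = V_A I_A + V_B I_B + V_C I_C = 6.8500×0.613 + 27.338×4.53 + 7.6596×4.16 = 4.1991 + 123.84 + 31.864 = 159.90 W.
Ideal ⇒ P_in = P_out, so I_p = P_out/V_p = 159.90/120 = 1.33 A.

I_p ≈ 1.33 A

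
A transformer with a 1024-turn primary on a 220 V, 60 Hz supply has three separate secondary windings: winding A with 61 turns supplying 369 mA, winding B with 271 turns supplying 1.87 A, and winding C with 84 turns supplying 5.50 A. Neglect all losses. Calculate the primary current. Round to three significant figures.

I_p ≈ 0.968 A

V_A = 220 × 61/1024 = 13.105 V; V_B = 220 × 271/1024 = 58.223 V; V_C = 220 × 84/1024 = 18.047 V.
P_out = V_A I_A + V_B I_B + V_C I_C = 13.105×0.369 + 58.223×1.87 + 18.047×5.50 = 4.8359 + 108.88 + 99.258 = 212.97 W.
Ideal ⇒ P_in = P_out, so I_p = P_out/V_p = 212.97/220 = 0.968 A.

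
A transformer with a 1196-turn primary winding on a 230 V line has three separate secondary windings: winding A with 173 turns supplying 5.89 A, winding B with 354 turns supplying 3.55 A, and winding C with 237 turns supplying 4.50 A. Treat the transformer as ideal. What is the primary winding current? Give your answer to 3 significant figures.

I_p ≈ 2.79 A

V_A = 230 × 173/1196 = 33.269 V; V_B = 230 × 354/1196 = 68.077 V; V_C = 230 × 237/1196 = 45.577 V.
P_out = V_A I_A + V_B I_B + V_C I_C = 33.269×5.89 + 68.077×3.55 + 45.577×4.50 = 195.96 + 241.67 + 205.10 = 642.73 W.
Ideal ⇒ P_in = P_out, so I_p = P_out/V_p = 642.73/230 = 2.79 A.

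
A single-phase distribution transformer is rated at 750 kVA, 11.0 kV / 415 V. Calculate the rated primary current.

I_p ≈ 68.2 A

I_p = S/V_p = 750000/11000 = 68.2 A.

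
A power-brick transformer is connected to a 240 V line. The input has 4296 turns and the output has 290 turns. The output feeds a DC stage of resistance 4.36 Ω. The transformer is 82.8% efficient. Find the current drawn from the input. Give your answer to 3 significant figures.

I_in ≈ 0.303 A

V_out = 240 × 290/4296 = 16.201 V.
I_out = V_out/R = 16.201/4.36 = 3.7159 A.
P_out = V_out I_out = 16.201 × 3.7159 = 60.201 W.
P_in = P_out/η = 60.201/0.828 = 72.706 W.
I_in = P_in/V_in = 72.706/240 = 0.303 A.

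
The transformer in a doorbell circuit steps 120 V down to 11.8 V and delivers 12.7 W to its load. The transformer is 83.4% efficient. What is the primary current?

I_p ≈ 0.127 A

P_in = P_out/η = 12.7/0.834 = 15.228 W.
I_p = P_in/V_p = 15.228/120 = 0.127 A.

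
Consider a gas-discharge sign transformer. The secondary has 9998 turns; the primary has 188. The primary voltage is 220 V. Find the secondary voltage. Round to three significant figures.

V_s ≈ 11700 V

V_s/V_p = N_s/N_p, so V_s = 220 × 9998/188 = 11700 V.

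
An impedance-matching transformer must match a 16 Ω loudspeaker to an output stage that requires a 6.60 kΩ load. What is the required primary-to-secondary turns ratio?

Z_p/Z_s = (N_p/N_s)², so N_p/N_s = √(6600/16) = √412 = 20.3.

N_p/N_s ≈ 20.3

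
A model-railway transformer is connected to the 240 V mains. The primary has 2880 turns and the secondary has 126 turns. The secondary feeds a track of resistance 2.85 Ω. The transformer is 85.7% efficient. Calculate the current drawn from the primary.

I_p ≈ 0.188 A

V_s = 240 × 126/2880 = 10.500 V.
I_s = V_s/R = 10.500/2.85 = 3.6842 A.
P_out = V_s I_s = 10.500 × 3.6842 = 38.684 W.
P_in = P_out/η = 38.684/0.857 = 45.139 W.
I_p = P_in/V_p = 45.139/240 = 0.188 A.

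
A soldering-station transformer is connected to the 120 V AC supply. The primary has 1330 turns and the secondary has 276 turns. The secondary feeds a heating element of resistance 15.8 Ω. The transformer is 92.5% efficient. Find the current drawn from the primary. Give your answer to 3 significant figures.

I_p ≈ 0.354 A

V_s = 120 × 276/1330 = 24.902 V.
I_s = V_s/R = 24.902/15.8 = 1.5761 A.
P_out = V_s I_s = 24.902 × 1.5761 = 39.248 W.
P_in = P_out/η = 39.248/0.925 = 42.431 W.
I_p = P_in/V_p = 42.431/120 = 0.354 A.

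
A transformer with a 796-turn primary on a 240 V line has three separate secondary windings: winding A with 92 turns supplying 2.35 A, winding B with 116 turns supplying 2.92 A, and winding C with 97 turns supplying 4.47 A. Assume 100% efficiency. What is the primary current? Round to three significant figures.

V_A = 240 × 92/796 = 27.739 V; V_B = 240 × 116/796 = 34.975 V; V_C = 240 × 97/796 = 29.246 V.
P_out = V_A I_A + V_B I_B + V_C I_C = 27.739×2.35 + 34.975×2.92 + 29.246×4.47 = 65.186 + 102.13 + 130.73 = 298.04 W.
Ideal ⇒ P_in = P_out, so I_p = P_out/V_p = 298.04/240 = 1.24 A.

I_p ≈ 1.24 A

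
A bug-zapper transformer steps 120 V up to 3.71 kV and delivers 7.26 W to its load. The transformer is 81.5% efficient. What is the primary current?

P_in = P_out/η = 7.26/0.815 = 8.9080 W.
I_p = P_in/V_p = 8.9080/120 = 0.0742 A.

I_p ≈ 0.0742 A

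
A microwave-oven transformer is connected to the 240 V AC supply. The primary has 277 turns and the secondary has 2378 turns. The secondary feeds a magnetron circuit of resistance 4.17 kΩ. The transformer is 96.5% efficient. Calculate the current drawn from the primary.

I_p ≈ 4.40 A

V_s = 240 × 2378/277 = 2060.4 V.
I_s = V_s/R = 2060.4/4170 = 0.49409 A.
P_out = V_s I_s = 2060.4 × 0.49409 = 1018.0 W.
P_in = P_out/η = 1018.0/0.965 = 1054.9 W.
I_p = P_in/V_p = 1054.9/240 = 4.40 A.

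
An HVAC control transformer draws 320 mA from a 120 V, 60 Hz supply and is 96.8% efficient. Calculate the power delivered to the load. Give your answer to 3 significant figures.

P_out ≈ 37.2 W

P_in = V_p I_p = 120 × 0.320 = 38.400 W.
P_out = η P_in = 0.968 × 38.400 = 37.2 W.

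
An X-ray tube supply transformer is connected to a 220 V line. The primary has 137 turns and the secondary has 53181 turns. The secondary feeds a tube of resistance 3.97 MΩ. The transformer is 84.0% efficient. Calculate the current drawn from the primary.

I_p ≈ 9.94 A

V_s = 220 × 53181/137 = 85400 V.
I_s = V_s/R = 85400/(3.97×10^6) = 0.021511 A.
P_out = V_s I_s = 85400 × 0.021511 = 1837.1 W.
P_in = P_out/η = 1837.1/0.840 = 2187.0 W.
I_p = P_in/V_p = 2187.0/220 = 9.94 A.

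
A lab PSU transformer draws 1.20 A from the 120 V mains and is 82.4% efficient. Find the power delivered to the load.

P_out ≈ 119 W

P_in = V_p I_p = 120 × 1.20 = 144.00 W.
P_out = η P_in = 0.824 × 144.00 = 119 W.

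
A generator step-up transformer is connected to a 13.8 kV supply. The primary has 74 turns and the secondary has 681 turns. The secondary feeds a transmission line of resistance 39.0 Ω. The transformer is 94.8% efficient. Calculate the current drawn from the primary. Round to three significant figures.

V_s = 13800 × 681/74 = 127000 V.
I_s = V_s/R = 127000/39.0 = 3256.3 A.
P_out = V_s I_s = 127000 × 3256.3 = 4.1355×10^8 W.
P_in = P_out/η = 4.1355×10^8/0.948 = 4.3623×10^8 W.
I_p = P_in/V_p = 4.3623×10^8/13800 = 31600 A.

I_p ≈ 31600 A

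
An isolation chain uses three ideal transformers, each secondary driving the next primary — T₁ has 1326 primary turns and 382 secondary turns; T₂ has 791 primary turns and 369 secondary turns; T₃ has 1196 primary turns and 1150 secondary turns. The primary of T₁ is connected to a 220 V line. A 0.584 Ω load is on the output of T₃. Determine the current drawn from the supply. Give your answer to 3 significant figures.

I_supply ≈ 6.29 A

After T₁: V = 220.00 × 382/1326 = 63.379 V.
After T₂: V = 63.379 × 369/791 = 29.566 V.
After T₃: V = 29.566 × 1150/1196 = 28.429 V.
I_load = 28.429/0.584 = 48.680 A, so P_out = 28.429 × 48.680 = 1383.9 W.
All ideal ⇒ P_in = P_out, so I_supply = 1383.9/220 = 6.29 A.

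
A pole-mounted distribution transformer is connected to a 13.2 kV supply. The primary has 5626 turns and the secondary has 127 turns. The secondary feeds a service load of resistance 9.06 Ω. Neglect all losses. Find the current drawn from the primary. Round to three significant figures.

I_p ≈ 0.742 A

V_s = V_p × N_s/N_p = 13200 × 127/5626 = 297.97 V.
I_s = V_s/R = 297.97/9.06 = 32.889 A.
For an ideal transformer I_p N_p = I_s N_s, so I_p = 32.889 × 127/5626 = 0.742 A.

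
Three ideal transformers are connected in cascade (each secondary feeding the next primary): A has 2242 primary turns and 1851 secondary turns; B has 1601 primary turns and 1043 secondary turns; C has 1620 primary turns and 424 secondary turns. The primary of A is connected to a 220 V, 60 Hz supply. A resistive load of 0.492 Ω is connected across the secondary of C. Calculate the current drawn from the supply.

After A: V = 220.00 × 1851/2242 = 181.63 V.
After B: V = 181.63 × 1043/1601 = 118.33 V.
After C: V = 118.33 × 424/1620 = 30.970 V.
I_load = 30.970/0.492 = 62.947 A, so P_out = 30.970 × 62.947 = 1949.4 W.
All ideal ⇒ P_in = P_out, so I_supply = 1949.4/220 = 8.86 A.

I_supply ≈ 8.86 A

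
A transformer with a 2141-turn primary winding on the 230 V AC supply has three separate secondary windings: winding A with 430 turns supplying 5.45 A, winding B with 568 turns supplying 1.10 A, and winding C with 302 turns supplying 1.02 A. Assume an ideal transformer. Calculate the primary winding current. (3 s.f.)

I_p ≈ 1.53 A

V_A = 230 × 430/2141 = 46.193 V; V_B = 230 × 568/2141 = 61.018 V; V_C = 230 × 302/2141 = 32.443 V.
P_out = V_A I_A + V_B I_B + V_C I_C = 46.193×5.45 + 61.018×1.10 + 32.443×1.02 = 251.75 + 67.120 + 33.092 = 351.97 W.
Ideal ⇒ P_in = P_out, so I_p = P_out/V_p = 351.97/230 = 1.53 A.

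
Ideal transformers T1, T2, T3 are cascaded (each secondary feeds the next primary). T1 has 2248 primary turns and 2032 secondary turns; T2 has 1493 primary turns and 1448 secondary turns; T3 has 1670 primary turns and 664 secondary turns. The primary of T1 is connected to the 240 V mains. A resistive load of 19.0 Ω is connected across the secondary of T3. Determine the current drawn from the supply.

I_supply ≈ 1.53 A

Secondary of T1: V = 240.00 × 2032/2248 = 216.94 V.
Secondary of T2: V = 216.94 × 1448/1493 = 210.40 V.
Secondary of T3: V = 210.40 × 664/1670 = 83.656 V.
I_load = 83.656/19.0 = 4.4030 A, so P_out = 83.656 × 4.4030 = 368.34 W.
All ideal ⇒ P_in = P_out, so I_supply = 368.34/240 = 1.53 A.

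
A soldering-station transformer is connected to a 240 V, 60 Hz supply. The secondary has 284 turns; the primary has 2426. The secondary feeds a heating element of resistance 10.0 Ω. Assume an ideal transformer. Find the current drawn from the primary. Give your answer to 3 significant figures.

I_p ≈ 0.329 A

V_s = V_p × N_s/N_p = 240 × 284/2426 = 28.096 V.
I_s = V_s/R = 28.096/10.0 = 2.8096 A.
For an ideal transformer I_p N_p = I_s N_s, so I_p = 2.8096 × 284/2426 = 0.329 A.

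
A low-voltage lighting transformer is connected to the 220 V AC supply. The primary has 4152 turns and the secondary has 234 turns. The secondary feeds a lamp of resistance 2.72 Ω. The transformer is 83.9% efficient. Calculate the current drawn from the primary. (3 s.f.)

I_p ≈ 0.306 A

V_s = 220 × 234/4152 = 12.399 V.
I_s = V_s/R = 12.399/2.72 = 4.5584 A.
P_out = V_s I_s = 12.399 × 4.5584 = 56.519 W.
P_in = P_out/η = 56.519/0.839 = 67.365 W.
I_p = P_in/V_p = 67.365/220 = 0.306 A.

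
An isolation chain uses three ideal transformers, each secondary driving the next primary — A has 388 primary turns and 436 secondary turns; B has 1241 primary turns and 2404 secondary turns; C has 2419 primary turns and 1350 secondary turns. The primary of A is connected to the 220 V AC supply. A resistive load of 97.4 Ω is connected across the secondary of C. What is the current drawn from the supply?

After A: V = 220.00 × 436/388 = 247.22 V.
After B: V = 247.22 × 2404/1241 = 478.89 V.
After C: V = 478.89 × 1350/2419 = 267.26 V.
I_load = 267.26/97.4 = 2.7440 A, so P_out = 267.26 × 2.7440 = 733.36 W.
All ideal ⇒ P_in = P_out, so I_supply = 733.36/220 = 3.33 A.

I_supply ≈ 3.33 A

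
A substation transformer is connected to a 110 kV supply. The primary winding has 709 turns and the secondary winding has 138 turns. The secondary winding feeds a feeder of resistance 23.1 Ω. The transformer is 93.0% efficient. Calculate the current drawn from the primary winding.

V_s = 110000 × 138/709 = 21410 V.
I_s = V_s/R = 21410/23.1 = 926.86 A.
P_out = V_s I_s = 21410 × 926.86 = 1.9844×10^7 W.
P_in = P_out/η = 1.9844×10^7/0.930 = 2.1338×10^7 W.
I_p = P_in/V_p = 2.1338×10^7/110000 = 194 A.

I_p ≈ 194 A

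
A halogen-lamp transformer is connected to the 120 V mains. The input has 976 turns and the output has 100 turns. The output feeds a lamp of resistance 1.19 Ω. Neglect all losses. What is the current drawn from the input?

I_in ≈ 1.06 A

V_out = V_in × N_out/N_in = 120 × 100/976 = 12.295 V.
I_out = V_out/R = 12.295/1.19 = 10.332 A.
For an ideal transformer I_in N_in = I_out N_out, so I_in = 10.332 × 100/976 = 1.06 A.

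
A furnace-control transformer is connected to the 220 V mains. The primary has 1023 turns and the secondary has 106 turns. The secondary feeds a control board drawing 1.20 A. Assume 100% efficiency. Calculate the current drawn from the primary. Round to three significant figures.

I_p ≈ 0.124 A

For an ideal transformer I_p N_p = I_s N_s, so I_p = 1.20 × 106/1023 = 0.124 A.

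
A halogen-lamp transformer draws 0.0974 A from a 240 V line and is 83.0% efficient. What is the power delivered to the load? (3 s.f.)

P_in = V_in I_in = 240 × 0.0974 = 23.376 W.
P_out = η P_in = 0.830 × 23.376 = 19.4 W.

P_out ≈ 19.4 W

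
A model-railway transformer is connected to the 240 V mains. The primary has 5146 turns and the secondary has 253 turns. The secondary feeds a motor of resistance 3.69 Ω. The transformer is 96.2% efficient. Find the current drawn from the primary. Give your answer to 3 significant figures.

V_s = 240 × 253/5146 = 11.799 V.
I_s = V_s/R = 11.799/3.69 = 3.1977 A.
P_out = V_s I_s = 11.799 × 3.1977 = 37.731 W.
P_in = P_out/η = 37.731/0.962 = 39.221 W.
I_p = P_in/V_p = 39.221/240 = 0.163 A.

I_p ≈ 0.163 A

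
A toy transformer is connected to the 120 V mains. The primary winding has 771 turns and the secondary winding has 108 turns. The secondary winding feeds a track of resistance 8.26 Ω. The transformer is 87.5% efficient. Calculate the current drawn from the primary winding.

I_p ≈ 0.326 A

V_s = 120 × 108/771 = 16.809 V.
I_s = V_s/R = 16.809/8.26 = 2.0350 A.
P_out = V_s I_s = 16.809 × 2.0350 = 34.207 W.
P_in = P_out/η = 34.207/0.875 = 39.094 W.
I_p = P_in/V_p = 39.094/120 = 0.326 A.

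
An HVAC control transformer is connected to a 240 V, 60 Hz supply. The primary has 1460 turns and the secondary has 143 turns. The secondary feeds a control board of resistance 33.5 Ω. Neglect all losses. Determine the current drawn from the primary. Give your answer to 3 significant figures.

V_s = V_p × N_s/N_p = 240 × 143/1460 = 23.507 V.
I_s = V_s/R = 23.507/33.5 = 0.70170 A.
For an ideal transformer I_p N_p = I_s N_s, so I_p = 0.70170 × 143/1460 = 0.0687 A.

I_p ≈ 0.0687 A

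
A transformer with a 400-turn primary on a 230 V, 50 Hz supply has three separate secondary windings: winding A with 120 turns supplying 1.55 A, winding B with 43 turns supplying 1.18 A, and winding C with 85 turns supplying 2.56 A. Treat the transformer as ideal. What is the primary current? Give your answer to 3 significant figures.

I_p ≈ 1.14 A

V_A = 230 × 120/400 = 69.000 V; V_B = 230 × 43/400 = 24.725 V; V_C = 230 × 85/400 = 48.875 V.
P_out = V_A I_A + V_B I_B + V_C I_C = 69.000×1.55 + 24.725×1.18 + 48.875×2.56 = 106.95 + 29.175 + 125.12 = 261.25 W.
Ideal ⇒ P_in = P_out, so I_p = P_out/V_p = 261.25/230 = 1.14 A.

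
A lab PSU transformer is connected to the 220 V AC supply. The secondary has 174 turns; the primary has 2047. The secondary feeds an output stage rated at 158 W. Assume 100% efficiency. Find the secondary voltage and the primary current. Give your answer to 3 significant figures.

V_s = V_p × N_s/N_p = 220 × 174/2047 = 18.701 V.
I_s = P/V_s = 158/18.701 = 8.4490 A.
I_p = I_s × N_s/N_p = 8.4490 × 174/2047 = 0.718 A.

V_s ≈ 18.7 V, I_p ≈ 0.718 A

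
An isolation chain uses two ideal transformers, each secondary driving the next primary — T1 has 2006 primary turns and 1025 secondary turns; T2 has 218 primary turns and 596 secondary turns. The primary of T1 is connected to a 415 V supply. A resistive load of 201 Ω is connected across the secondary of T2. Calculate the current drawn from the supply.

Secondary of T1: V = 415.00 × 1025/2006 = 212.05 V.
Secondary of T2: V = 212.05 × 596/218 = 579.74 V.
I_load = 579.74/201 = 2.8843 A, so P_out = 579.74 × 2.8843 = 1672.1 W.
All ideal ⇒ P_in = P_out, so I_supply = 1672.1/415 = 4.03 A.

I_supply ≈ 4.03 A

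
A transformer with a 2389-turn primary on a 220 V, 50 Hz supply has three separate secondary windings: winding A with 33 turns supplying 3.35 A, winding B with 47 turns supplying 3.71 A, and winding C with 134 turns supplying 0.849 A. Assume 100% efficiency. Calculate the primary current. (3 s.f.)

I_p ≈ 0.167 A

V_A = 220 × 33/2389 = 3.0389 V; V_B = 220 × 47/2389 = 4.3282 V; V_C = 220 × 134/2389 = 12.340 V.
P_out = V_A I_A + V_B I_B + V_C I_C = 3.0389×3.35 + 4.3282×3.71 + 12.340×0.849 = 10.180 + 16.058 + 10.477 = 36.714 W.
Ideal ⇒ P_in = P_out, so I_p = P_out/V_p = 36.714/220 = 0.167 A.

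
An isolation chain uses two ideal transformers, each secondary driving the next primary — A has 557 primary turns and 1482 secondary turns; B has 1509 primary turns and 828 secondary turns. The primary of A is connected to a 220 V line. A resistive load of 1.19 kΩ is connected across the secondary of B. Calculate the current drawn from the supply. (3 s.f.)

I_supply ≈ 0.394 A

After A: V = 220.00 × 1482/557 = 585.35 V.
After B: V = 585.35 × 828/1509 = 321.19 V.
I_load = 321.19/1190 = 0.26990 A, so P_out = 321.19 × 0.26990 = 86.690 W.
All ideal ⇒ P_in = P_out, so I_supply = 86.690/220 = 0.394 A.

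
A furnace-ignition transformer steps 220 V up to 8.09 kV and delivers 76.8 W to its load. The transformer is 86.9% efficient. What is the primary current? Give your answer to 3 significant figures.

P_in = P_out/η = 76.8/0.869 = 88.377 W.
I_p = P_in/V_p = 88.377/220 = 0.402 A.

I_p ≈ 0.402 A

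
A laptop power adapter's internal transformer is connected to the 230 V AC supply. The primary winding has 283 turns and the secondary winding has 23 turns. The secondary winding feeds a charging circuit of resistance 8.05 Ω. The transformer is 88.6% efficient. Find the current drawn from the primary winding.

I_p ≈ 0.213 A

V_s = 230 × 23/283 = 18.693 V.
I_s = V_s/R = 18.693/8.05 = 2.3221 A.
P_out = V_s I_s = 18.693 × 2.3221 = 43.405 W.
P_in = P_out/η = 43.405/0.886 = 48.990 W.
I_p = P_in/V_p = 48.990/230 = 0.213 A.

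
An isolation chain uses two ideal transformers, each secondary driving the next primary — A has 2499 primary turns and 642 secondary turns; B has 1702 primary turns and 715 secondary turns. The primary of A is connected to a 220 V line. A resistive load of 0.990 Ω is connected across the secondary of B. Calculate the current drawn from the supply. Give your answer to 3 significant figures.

I_supply ≈ 2.59 A

After A: V = 220.00 × 642/2499 = 56.519 V.
After B: V = 56.519 × 715/1702 = 23.743 V.
I_load = 23.743/0.990 = 23.983 A, so P_out = 23.743 × 23.983 = 569.43 W.
All ideal ⇒ P_in = P_out, so I_supply = 569.43/220 = 2.59 A.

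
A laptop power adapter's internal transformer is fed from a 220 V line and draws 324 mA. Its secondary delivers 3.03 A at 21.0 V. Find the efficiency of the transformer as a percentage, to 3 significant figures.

η ≈ 89.3%

P_in = 220 × 0.324 = 71.2800 W.
P_out = 21.0 × 3.03 = 63.6300 W.
η = P_out/P_in = 63.6300/71.2800 = 0.893.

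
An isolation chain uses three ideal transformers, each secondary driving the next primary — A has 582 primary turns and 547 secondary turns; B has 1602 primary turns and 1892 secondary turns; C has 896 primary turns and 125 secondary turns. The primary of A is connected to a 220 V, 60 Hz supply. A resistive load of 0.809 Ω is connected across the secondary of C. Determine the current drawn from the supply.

I_supply ≈ 6.52 A

Secondary of A: V = 220.00 × 547/582 = 206.77 V.
Secondary of B: V = 206.77 × 1892/1602 = 244.20 V.
Secondary of C: V = 244.20 × 125/896 = 34.068 V.
I_load = 34.068/0.809 = 42.111 A, so P_out = 34.068 × 42.111 = 1434.7 W.
All ideal ⇒ P_in = P_out, so I_supply = 1434.7/220 = 6.52 A.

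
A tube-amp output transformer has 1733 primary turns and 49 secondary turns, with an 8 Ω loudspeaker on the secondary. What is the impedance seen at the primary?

Z_p = (N_p/N_s)² × Z_s = (1733/49)² × 8 = 10000 Ω.

Z_p ≈ 10000 Ω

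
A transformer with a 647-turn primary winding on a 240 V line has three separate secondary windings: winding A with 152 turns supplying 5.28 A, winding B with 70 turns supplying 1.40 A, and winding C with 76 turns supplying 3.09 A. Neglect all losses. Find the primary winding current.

V_A = 240 × 152/647 = 56.383 V; V_B = 240 × 70/647 = 25.966 V; V_C = 240 × 76/647 = 28.192 V.
P_out = V_A I_A + V_B I_B + V_C I_C = 56.383×5.28 + 25.966×1.40 + 28.192×3.09 = 297.70 + 36.352 + 87.112 = 421.17 W.
Ideal ⇒ P_in = P_out, so I_p = P_out/V_p = 421.17/240 = 1.75 A.

I_p ≈ 1.75 A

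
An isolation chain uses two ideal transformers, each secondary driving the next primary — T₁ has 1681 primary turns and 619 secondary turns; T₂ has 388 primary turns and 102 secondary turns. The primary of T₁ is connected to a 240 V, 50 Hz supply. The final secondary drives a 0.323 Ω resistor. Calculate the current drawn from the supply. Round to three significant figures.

I_supply ≈ 6.96 A

After T₁: V = 240.00 × 619/1681 = 88.376 V.
After T₂: V = 88.376 × 102/388 = 23.233 V.
I_load = 23.233/0.323 = 71.928 A, so P_out = 23.233 × 71.928 = 1671.1 W.
All ideal ⇒ P_in = P_out, so I_supply = 1671.1/240 = 6.96 A.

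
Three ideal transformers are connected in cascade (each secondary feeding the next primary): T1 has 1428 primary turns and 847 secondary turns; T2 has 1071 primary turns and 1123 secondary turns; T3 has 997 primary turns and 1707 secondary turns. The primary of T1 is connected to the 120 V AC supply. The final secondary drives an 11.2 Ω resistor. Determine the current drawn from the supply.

After T1: V = 120.00 × 847/1428 = 71.176 V.
After T2: V = 71.176 × 1123/1071 = 74.632 V.
After T3: V = 74.632 × 1707/997 = 127.78 V.
I_load = 127.78/11.2 = 11.409 A, so P_out = 127.78 × 11.409 = 1457.8 W.
All ideal ⇒ P_in = P_out, so I_supply = 1457.8/120 = 12.1 A.

I_supply ≈ 12.1 A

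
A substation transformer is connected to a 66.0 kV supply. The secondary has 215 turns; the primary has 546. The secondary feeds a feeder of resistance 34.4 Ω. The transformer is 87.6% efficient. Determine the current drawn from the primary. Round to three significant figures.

I_p ≈ 340 A

V_s = 66000 × 215/546 = 25989 V.
I_s = V_s/R = 25989/34.4 = 755.49 A.
P_out = V_s I_s = 25989 × 755.49 = 1.9635×10^7 W.
P_in = P_out/η = 1.9635×10^7/0.876 = 2.2414×10^7 W.
I_p = P_in/V_p = 2.2414×10^7/66000 = 340 A.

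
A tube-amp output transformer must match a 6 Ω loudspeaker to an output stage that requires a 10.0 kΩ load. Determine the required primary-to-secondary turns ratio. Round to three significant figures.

N_p/N_s ≈ 40.8

Z_p/Z_s = (N_p/N_s)², so N_p/N_s = √(10000/6) = √1670 = 40.8.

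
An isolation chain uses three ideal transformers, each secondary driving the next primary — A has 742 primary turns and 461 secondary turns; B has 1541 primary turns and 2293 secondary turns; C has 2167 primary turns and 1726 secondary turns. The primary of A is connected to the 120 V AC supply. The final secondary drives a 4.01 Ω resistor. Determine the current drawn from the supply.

After A: V = 120.00 × 461/742 = 74.555 V.
After B: V = 74.555 × 2293/1541 = 110.94 V.
After C: V = 110.94 × 1726/2167 = 88.361 V.
I_load = 88.361/4.01 = 22.035 A, so P_out = 88.361 × 22.035 = 1947.1 W.
All ideal ⇒ P_in = P_out, so I_supply = 1947.1/120 = 16.2 A.

I_supply ≈ 16.2 A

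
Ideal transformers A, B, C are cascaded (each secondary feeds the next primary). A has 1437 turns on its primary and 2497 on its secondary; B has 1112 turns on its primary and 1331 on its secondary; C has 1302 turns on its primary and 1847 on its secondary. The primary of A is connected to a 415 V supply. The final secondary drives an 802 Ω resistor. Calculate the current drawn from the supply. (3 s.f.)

I_supply ≈ 4.50 A

Secondary of A: V = 415.00 × 2497/1437 = 721.12 V.
Secondary of B: V = 721.12 × 1331/1112 = 863.14 V.
Secondary of C: V = 863.14 × 1847/1302 = 1224.4 V.
I_load = 1224.4/802 = 1.5267 A, so P_out = 1224.4 × 1.5267 = 1869.4 W.
All ideal ⇒ P_in = P_out, so I_supply = 1869.4/415 = 4.50 A.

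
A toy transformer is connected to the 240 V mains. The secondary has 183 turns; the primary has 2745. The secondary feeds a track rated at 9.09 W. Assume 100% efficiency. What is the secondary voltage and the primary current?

V_s ≈ 16.0 V, I_p ≈ 0.0379 A

V_s = V_p × N_s/N_p = 240 × 183/2745 = 16.000 V.
I_s = P/V_s = 9.09/16.000 = 0.56812 A.
I_p = I_s × N_s/N_p = 0.56812 × 183/2745 = 0.0379 A.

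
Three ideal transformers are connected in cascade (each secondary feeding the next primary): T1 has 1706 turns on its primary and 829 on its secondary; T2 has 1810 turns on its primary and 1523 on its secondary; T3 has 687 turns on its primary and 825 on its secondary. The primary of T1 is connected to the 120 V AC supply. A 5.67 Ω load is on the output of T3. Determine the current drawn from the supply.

After T1: V = 120.00 × 829/1706 = 58.312 V.
After T2: V = 58.312 × 1523/1810 = 49.066 V.
After T3: V = 49.066 × 825/687 = 58.922 V.
I_load = 58.922/5.67 = 10.392 A, so P_out = 58.922 × 10.392 = 612.30 W.
All ideal ⇒ P_in = P_out, so I_supply = 612.30/120 = 5.10 A.

I_supply ≈ 5.10 A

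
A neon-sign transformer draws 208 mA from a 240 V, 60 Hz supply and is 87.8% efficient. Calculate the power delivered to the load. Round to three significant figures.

P_in = V_p I_p = 240 × 0.208 = 49.920 W.
P_out = η P_in = 0.878 × 49.920 = 43.8 W.

P_out ≈ 43.8 W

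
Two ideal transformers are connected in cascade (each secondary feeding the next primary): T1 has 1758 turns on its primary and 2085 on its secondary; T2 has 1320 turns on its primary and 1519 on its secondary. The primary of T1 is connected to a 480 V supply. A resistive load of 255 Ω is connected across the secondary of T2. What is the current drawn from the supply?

After T1: V = 480.00 × 2085/1758 = 569.28 V.
After T2: V = 569.28 × 1519/1320 = 655.11 V.
I_load = 655.11/255 = 2.5690 A, so P_out = 655.11 × 2.5690 = 1683.0 W.
All ideal ⇒ P_in = P_out, so I_supply = 1683.0/480 = 3.51 A.

I_supply ≈ 3.51 A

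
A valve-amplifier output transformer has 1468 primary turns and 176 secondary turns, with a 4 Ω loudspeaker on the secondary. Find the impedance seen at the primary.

Z_p = (N_p/N_s)² × Z_s = (1468/176)² × 4 = 278 Ω.

Z_p ≈ 278 Ω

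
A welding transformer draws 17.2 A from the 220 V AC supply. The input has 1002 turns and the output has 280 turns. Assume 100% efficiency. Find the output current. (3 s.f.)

I_out/I_in = N_in/N_out, so I_out = 17.2 × 1002/280 = 61.6 A.

I_out ≈ 61.6 A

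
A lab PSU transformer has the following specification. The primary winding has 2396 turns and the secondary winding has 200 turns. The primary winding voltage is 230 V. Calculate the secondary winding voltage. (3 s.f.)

V_s ≈ 19.2 V

V_s/V_p = N_s/N_p, so V_s = 230 × 200/2396 = 19.2 V.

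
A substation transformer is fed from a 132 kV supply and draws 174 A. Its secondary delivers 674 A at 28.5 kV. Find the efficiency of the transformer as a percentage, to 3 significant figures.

η ≈ 83.6%

P_in = 132000 × 174 = 2.29680×10^7 W.
P_out = 28500 × 674 = 1.92090×10^7 W.
η = P_out/P_in = 1.92090×10^7/(2.29680×10^7) = 0.836.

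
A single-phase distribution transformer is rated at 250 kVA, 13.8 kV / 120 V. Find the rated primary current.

I_p ≈ 18.1 A

I_p = S/V_p = 250000/13800 = 18.1 A.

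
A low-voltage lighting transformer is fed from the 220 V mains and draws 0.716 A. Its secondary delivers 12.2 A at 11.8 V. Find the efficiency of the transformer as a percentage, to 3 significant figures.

η ≈ 91.4%

P_in = 220 × 0.716 = 157.520 W.
P_out = 11.8 × 12.2 = 143.960 W.
η = P_out/P_in = 143.960/157.520 = 0.914.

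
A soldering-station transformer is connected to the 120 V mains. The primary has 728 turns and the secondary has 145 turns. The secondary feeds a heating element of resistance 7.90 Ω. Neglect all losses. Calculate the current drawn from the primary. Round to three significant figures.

V_s = V_p × N_s/N_p = 120 × 145/728 = 23.901 V.
I_s = V_s/R = 23.901/7.90 = 3.0255 A.
For an ideal transformer I_p N_p = I_s N_s, so I_p = 3.0255 × 145/728 = 0.603 A.

I_p ≈ 0.603 A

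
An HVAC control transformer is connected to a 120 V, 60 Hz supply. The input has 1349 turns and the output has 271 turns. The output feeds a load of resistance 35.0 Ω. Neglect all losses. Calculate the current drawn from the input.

I_in ≈ 0.138 A

V_out = V_in × N_out/N_in = 120 × 271/1349 = 24.107 V.
I_out = V_out/R = 24.107/35.0 = 0.68876 A.
For an ideal transformer I_in N_in = I_out N_out, so I_in = 0.68876 × 271/1349 = 0.138 A.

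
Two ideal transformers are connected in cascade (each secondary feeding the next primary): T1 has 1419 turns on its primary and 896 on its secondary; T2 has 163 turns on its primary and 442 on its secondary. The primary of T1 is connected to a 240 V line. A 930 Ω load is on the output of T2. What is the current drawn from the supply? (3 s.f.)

I_supply ≈ 0.757 A

After T1: V = 240.00 × 896/1419 = 151.54 V.
After T2: V = 151.54 × 442/163 = 410.93 V.
I_load = 410.93/930 = 0.44186 A, so P_out = 410.93 × 0.44186 = 181.58 W.
All ideal ⇒ P_in = P_out, so I_supply = 181.58/240 = 0.757 A.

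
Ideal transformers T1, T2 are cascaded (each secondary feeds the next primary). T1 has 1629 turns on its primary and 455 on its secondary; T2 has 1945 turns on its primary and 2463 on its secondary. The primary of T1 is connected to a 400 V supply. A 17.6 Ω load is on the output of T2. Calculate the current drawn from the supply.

Secondary of T1: V = 400.00 × 455/1629 = 111.72 V.
Secondary of T2: V = 111.72 × 2463/1945 = 141.48 V.
I_load = 141.48/17.6 = 8.0386 A, so P_out = 141.48 × 8.0386 = 1137.3 W.
All ideal ⇒ P_in = P_out, so I_supply = 1137.3/400 = 2.84 A.

I_supply ≈ 2.84 A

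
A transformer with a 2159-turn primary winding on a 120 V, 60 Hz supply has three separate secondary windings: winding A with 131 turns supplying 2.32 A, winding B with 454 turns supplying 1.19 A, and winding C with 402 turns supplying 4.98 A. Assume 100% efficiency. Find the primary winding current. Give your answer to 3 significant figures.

V_A = 120 × 131/2159 = 7.2811 V; V_B = 120 × 454/2159 = 25.234 V; V_C = 120 × 402/2159 = 22.344 V.
P_out = V_A I_A + V_B I_B + V_C I_C = 7.2811×2.32 + 25.234×1.19 + 22.344×4.98 = 16.892 + 30.028 + 111.27 = 158.19 W.
Ideal ⇒ P_in = P_out, so I_p = P_out/V_p = 158.19/120 = 1.32 A.

I_p ≈ 1.32 A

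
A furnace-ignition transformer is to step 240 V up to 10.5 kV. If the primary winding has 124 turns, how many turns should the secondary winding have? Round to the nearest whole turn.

N_s/N_p = V_s/V_p, so N_s = 124 × 10500/240 = 5425.0 ≈ 5425 turns.

N_s = 5425 turns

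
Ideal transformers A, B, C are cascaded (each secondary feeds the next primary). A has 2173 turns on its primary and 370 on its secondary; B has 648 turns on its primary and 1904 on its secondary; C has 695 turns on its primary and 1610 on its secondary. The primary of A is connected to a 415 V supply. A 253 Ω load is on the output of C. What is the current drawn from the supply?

After A: V = 415.00 × 370/2173 = 70.663 V.
After B: V = 70.663 × 1904/648 = 207.63 V.
After C: V = 207.63 × 1610/695 = 480.98 V.
I_load = 480.98/253 = 1.9011 A, so P_out = 480.98 × 1.9011 = 914.38 W.
All ideal ⇒ P_in = P_out, so I_supply = 914.38/415 = 2.20 A.

I_supply ≈ 2.20 A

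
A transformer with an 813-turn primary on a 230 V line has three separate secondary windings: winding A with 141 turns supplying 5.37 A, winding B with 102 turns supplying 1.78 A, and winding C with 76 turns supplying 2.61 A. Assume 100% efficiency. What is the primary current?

V_A = 230 × 141/813 = 39.889 V; V_B = 230 × 102/813 = 28.856 V; V_C = 230 × 76/813 = 21.501 V.
P_out = V_A I_A + V_B I_B + V_C I_C = 39.889×5.37 + 28.856×1.78 + 21.501×2.61 = 214.21 + 51.364 + 56.117 = 321.69 W.
Ideal ⇒ P_in = P_out, so I_p = P_out/V_p = 321.69/230 = 1.40 A.

I_p ≈ 1.40 A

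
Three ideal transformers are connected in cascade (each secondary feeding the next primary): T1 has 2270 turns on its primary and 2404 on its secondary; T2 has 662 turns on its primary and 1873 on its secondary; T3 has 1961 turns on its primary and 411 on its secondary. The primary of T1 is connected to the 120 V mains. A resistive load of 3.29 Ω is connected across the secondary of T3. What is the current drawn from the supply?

After T1: V = 120.00 × 2404/2270 = 127.08 V.
After T2: V = 127.08 × 1873/662 = 359.56 V.
After T3: V = 359.56 × 411/1961 = 75.359 V.
I_load = 75.359/3.29 = 22.905 A, so P_out = 75.359 × 22.905 = 1726.1 W.
All ideal ⇒ P_in = P_out, so I_supply = 1726.1/120 = 14.4 A.

I_supply ≈ 14.4 A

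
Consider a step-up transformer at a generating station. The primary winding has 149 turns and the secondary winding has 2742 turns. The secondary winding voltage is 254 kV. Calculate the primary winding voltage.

V_p/V_s = N_p/N_s, so V_p = 254000 × 149/2742 = 13800 V.

V_p ≈ 13800 V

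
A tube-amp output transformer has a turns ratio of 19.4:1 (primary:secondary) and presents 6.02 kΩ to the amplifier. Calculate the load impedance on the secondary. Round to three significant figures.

Z_s = Z_p/(N_p/N_s)² = 6020/19.4² = 16.0 Ω.

Z_s ≈ 16.0 Ω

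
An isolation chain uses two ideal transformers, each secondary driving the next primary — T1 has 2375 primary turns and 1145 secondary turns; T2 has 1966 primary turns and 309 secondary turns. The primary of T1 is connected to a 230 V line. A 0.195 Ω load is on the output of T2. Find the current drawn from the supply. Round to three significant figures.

I_supply ≈ 6.77 A

After T1: V = 230.00 × 1145/2375 = 110.88 V.
After T2: V = 110.88 × 309/1966 = 17.428 V.
I_load = 17.428/0.195 = 89.374 A, so P_out = 17.428 × 89.374 = 1557.6 W.
All ideal ⇒ P_in = P_out, so I_supply = 1557.6/230 = 6.77 A.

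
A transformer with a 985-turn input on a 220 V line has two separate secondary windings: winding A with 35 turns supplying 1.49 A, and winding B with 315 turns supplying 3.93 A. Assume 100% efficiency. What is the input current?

I_in ≈ 1.31 A

V_A = 220 × 35/985 = 7.8173 V; V_B = 220 × 315/985 = 70.355 V.
P_out = V_A I_A + V_B I_B = 7.8173×1.49 + 70.355×3.93 = 11.648 + 276.50 = 288.14 W.
Ideal ⇒ P_in = P_out, so I_in = P_out/V_in = 288.14/220 = 1.31 A.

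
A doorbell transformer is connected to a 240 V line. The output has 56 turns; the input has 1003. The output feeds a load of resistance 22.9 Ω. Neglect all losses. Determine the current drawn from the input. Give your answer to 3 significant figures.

V_out = V_in × N_out/N_in = 240 × 56/1003 = 13.400 V.
I_out = V_out/R = 13.400/22.9 = 0.58514 A.
For an ideal transformer I_in N_in = I_out N_out, so I_in = 0.58514 × 56/1003 = 0.0327 A.

I_in ≈ 0.0327 A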